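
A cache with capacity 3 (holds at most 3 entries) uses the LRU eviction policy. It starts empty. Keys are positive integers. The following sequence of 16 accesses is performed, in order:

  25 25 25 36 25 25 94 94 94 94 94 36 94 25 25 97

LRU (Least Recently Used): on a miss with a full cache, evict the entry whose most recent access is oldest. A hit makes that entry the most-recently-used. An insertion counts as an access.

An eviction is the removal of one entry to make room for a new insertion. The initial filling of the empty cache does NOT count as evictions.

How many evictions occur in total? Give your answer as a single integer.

Answer: 1

Derivation:
LRU simulation (capacity=3):
  1. access 25: MISS. Cache (LRU->MRU): [25]
  2. access 25: HIT. Cache (LRU->MRU): [25]
  3. access 25: HIT. Cache (LRU->MRU): [25]
  4. access 36: MISS. Cache (LRU->MRU): [25 36]
  5. access 25: HIT. Cache (LRU->MRU): [36 25]
  6. access 25: HIT. Cache (LRU->MRU): [36 25]
  7. access 94: MISS. Cache (LRU->MRU): [36 25 94]
  8. access 94: HIT. Cache (LRU->MRU): [36 25 94]
  9. access 94: HIT. Cache (LRU->MRU): [36 25 94]
  10. access 94: HIT. Cache (LRU->MRU): [36 25 94]
  11. access 94: HIT. Cache (LRU->MRU): [36 25 94]
  12. access 36: HIT. Cache (LRU->MRU): [25 94 36]
  13. access 94: HIT. Cache (LRU->MRU): [25 36 94]
  14. access 25: HIT. Cache (LRU->MRU): [36 94 25]
  15. access 25: HIT. Cache (LRU->MRU): [36 94 25]
  16. access 97: MISS, evict 36. Cache (LRU->MRU): [94 25 97]
Total: 12 hits, 4 misses, 1 evictions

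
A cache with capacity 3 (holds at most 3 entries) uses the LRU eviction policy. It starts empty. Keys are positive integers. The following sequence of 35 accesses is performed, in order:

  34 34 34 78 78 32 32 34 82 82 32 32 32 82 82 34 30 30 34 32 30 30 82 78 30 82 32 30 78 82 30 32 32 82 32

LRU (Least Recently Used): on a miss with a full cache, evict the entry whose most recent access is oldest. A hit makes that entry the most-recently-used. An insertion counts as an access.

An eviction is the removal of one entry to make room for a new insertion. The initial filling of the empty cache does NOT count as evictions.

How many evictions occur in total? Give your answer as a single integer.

Answer: 9

Derivation:
LRU simulation (capacity=3):
  1. access 34: MISS. Cache (LRU->MRU): [34]
  2. access 34: HIT. Cache (LRU->MRU): [34]
  3. access 34: HIT. Cache (LRU->MRU): [34]
  4. access 78: MISS. Cache (LRU->MRU): [34 78]
  5. access 78: HIT. Cache (LRU->MRU): [34 78]
  6. access 32: MISS. Cache (LRU->MRU): [34 78 32]
  7. access 32: HIT. Cache (LRU->MRU): [34 78 32]
  8. access 34: HIT. Cache (LRU->MRU): [78 32 34]
  9. access 82: MISS, evict 78. Cache (LRU->MRU): [32 34 82]
  10. access 82: HIT. Cache (LRU->MRU): [32 34 82]
  11. access 32: HIT. Cache (LRU->MRU): [34 82 32]
  12. access 32: HIT. Cache (LRU->MRU): [34 82 32]
  13. access 32: HIT. Cache (LRU->MRU): [34 82 32]
  14. access 82: HIT. Cache (LRU->MRU): [34 32 82]
  15. access 82: HIT. Cache (LRU->MRU): [34 32 82]
  16. access 34: HIT. Cache (LRU->MRU): [32 82 34]
  17. access 30: MISS, evict 32. Cache (LRU->MRU): [82 34 30]
  18. access 30: HIT. Cache (LRU->MRU): [82 34 30]
  19. access 34: HIT. Cache (LRU->MRU): [82 30 34]
  20. access 32: MISS, evict 82. Cache (LRU->MRU): [30 34 32]
  21. access 30: HIT. Cache (LRU->MRU): [34 32 30]
  22. access 30: HIT. Cache (LRU->MRU): [34 32 30]
  23. access 82: MISS, evict 34. Cache (LRU->MRU): [32 30 82]
  24. access 78: MISS, evict 32. Cache (LRU->MRU): [30 82 78]
  25. access 30: HIT. Cache (LRU->MRU): [82 78 30]
  26. access 82: HIT. Cache (LRU->MRU): [78 30 82]
  27. access 32: MISS, evict 78. Cache (LRU->MRU): [30 82 32]
  28. access 30: HIT. Cache (LRU->MRU): [82 32 30]
  29. access 78: MISS, evict 82. Cache (LRU->MRU): [32 30 78]
  30. access 82: MISS, evict 32. Cache (LRU->MRU): [30 78 82]
  31. access 30: HIT. Cache (LRU->MRU): [78 82 30]
  32. access 32: MISS, evict 78. Cache (LRU->MRU): [82 30 32]
  33. access 32: HIT. Cache (LRU->MRU): [82 30 32]
  34. access 82: HIT. Cache (LRU->MRU): [30 32 82]
  35. access 32: HIT. Cache (LRU->MRU): [30 82 32]
Total: 23 hits, 12 misses, 9 evictions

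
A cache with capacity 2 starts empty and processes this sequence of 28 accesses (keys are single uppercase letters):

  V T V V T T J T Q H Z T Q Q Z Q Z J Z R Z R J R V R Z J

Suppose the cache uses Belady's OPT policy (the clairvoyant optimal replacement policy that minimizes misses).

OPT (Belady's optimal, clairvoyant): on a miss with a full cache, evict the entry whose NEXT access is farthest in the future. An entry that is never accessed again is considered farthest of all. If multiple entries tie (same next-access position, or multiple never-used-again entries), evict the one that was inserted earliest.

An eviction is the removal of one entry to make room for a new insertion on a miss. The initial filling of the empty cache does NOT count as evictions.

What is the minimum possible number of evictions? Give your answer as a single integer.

Answer: 11

Derivation:
OPT (Belady) simulation (capacity=2):
  1. access V: MISS. Cache: [V]
  2. access T: MISS. Cache: [V T]
  3. access V: HIT. Next use of V: step 4. Cache: [V T]
  4. access V: HIT. Next use of V: step 25. Cache: [V T]
  5. access T: HIT. Next use of T: step 6. Cache: [V T]
  6. access T: HIT. Next use of T: step 8. Cache: [V T]
  7. access J: MISS, evict V (next use: step 25). Cache: [T J]
  8. access T: HIT. Next use of T: step 12. Cache: [T J]
  9. access Q: MISS, evict J (next use: step 18). Cache: [T Q]
  10. access H: MISS, evict Q (next use: step 13). Cache: [T H]
  11. access Z: MISS, evict H (next use: never). Cache: [T Z]
  12. access T: HIT. Next use of T: never. Cache: [T Z]
  13. access Q: MISS, evict T (next use: never). Cache: [Z Q]
  14. access Q: HIT. Next use of Q: step 16. Cache: [Z Q]
  15. access Z: HIT. Next use of Z: step 17. Cache: [Z Q]
  16. access Q: HIT. Next use of Q: never. Cache: [Z Q]
  17. access Z: HIT. Next use of Z: step 19. Cache: [Z Q]
  18. access J: MISS, evict Q (next use: never). Cache: [Z J]
  19. access Z: HIT. Next use of Z: step 21. Cache: [Z J]
  20. access R: MISS, evict J (next use: step 23). Cache: [Z R]
  21. access Z: HIT. Next use of Z: step 27. Cache: [Z R]
  22. access R: HIT. Next use of R: step 24. Cache: [Z R]
  23. access J: MISS, evict Z (next use: step 27). Cache: [R J]
  24. access R: HIT. Next use of R: step 26. Cache: [R J]
  25. access V: MISS, evict J (next use: step 28). Cache: [R V]
  26. access R: HIT. Next use of R: never. Cache: [R V]
  27. access Z: MISS, evict R (next use: never). Cache: [V Z]
  28. access J: MISS, evict V (next use: never). Cache: [Z J]
Total: 15 hits, 13 misses, 11 evictions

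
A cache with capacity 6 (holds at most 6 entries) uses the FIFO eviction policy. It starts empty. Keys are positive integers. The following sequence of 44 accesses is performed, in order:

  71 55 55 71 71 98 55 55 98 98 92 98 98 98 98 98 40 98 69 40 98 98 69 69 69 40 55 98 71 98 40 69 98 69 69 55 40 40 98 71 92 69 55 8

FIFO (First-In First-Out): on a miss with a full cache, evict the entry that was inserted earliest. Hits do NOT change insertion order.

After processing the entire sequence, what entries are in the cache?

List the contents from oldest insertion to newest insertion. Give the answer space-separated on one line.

Answer: 55 98 92 40 69 8

Derivation:
FIFO simulation (capacity=6):
  1. access 71: MISS. Cache (old->new): [71]
  2. access 55: MISS. Cache (old->new): [71 55]
  3. access 55: HIT. Cache (old->new): [71 55]
  4. access 71: HIT. Cache (old->new): [71 55]
  5. access 71: HIT. Cache (old->new): [71 55]
  6. access 98: MISS. Cache (old->new): [71 55 98]
  7. access 55: HIT. Cache (old->new): [71 55 98]
  8. access 55: HIT. Cache (old->new): [71 55 98]
  9. access 98: HIT. Cache (old->new): [71 55 98]
  10. access 98: HIT. Cache (old->new): [71 55 98]
  11. access 92: MISS. Cache (old->new): [71 55 98 92]
  12. access 98: HIT. Cache (old->new): [71 55 98 92]
  13. access 98: HIT. Cache (old->new): [71 55 98 92]
  14. access 98: HIT. Cache (old->new): [71 55 98 92]
  15. access 98: HIT. Cache (old->new): [71 55 98 92]
  16. access 98: HIT. Cache (old->new): [71 55 98 92]
  17. access 40: MISS. Cache (old->new): [71 55 98 92 40]
  18. access 98: HIT. Cache (old->new): [71 55 98 92 40]
  19. access 69: MISS. Cache (old->new): [71 55 98 92 40 69]
  20. access 40: HIT. Cache (old->new): [71 55 98 92 40 69]
  21. access 98: HIT. Cache (old->new): [71 55 98 92 40 69]
  22. access 98: HIT. Cache (old->new): [71 55 98 92 40 69]
  23. access 69: HIT. Cache (old->new): [71 55 98 92 40 69]
  24. access 69: HIT. Cache (old->new): [71 55 98 92 40 69]
  25. access 69: HIT. Cache (old->new): [71 55 98 92 40 69]
  26. access 40: HIT. Cache (old->new): [71 55 98 92 40 69]
  27. access 55: HIT. Cache (old->new): [71 55 98 92 40 69]
  28. access 98: HIT. Cache (old->new): [71 55 98 92 40 69]
  29. access 71: HIT. Cache (old->new): [71 55 98 92 40 69]
  30. access 98: HIT. Cache (old->new): [71 55 98 92 40 69]
  31. access 40: HIT. Cache (old->new): [71 55 98 92 40 69]
  32. access 69: HIT. Cache (old->new): [71 55 98 92 40 69]
  33. access 98: HIT. Cache (old->new): [71 55 98 92 40 69]
  34. access 69: HIT. Cache (old->new): [71 55 98 92 40 69]
  35. access 69: HIT. Cache (old->new): [71 55 98 92 40 69]
  36. access 55: HIT. Cache (old->new): [71 55 98 92 40 69]
  37. access 40: HIT. Cache (old->new): [71 55 98 92 40 69]
  38. access 40: HIT. Cache (old->new): [71 55 98 92 40 69]
  39. access 98: HIT. Cache (old->new): [71 55 98 92 40 69]
  40. access 71: HIT. Cache (old->new): [71 55 98 92 40 69]
  41. access 92: HIT. Cache (old->new): [71 55 98 92 40 69]
  42. access 69: HIT. Cache (old->new): [71 55 98 92 40 69]
  43. access 55: HIT. Cache (old->new): [71 55 98 92 40 69]
  44. access 8: MISS, evict 71. Cache (old->new): [55 98 92 40 69 8]
Total: 37 hits, 7 misses, 1 evictions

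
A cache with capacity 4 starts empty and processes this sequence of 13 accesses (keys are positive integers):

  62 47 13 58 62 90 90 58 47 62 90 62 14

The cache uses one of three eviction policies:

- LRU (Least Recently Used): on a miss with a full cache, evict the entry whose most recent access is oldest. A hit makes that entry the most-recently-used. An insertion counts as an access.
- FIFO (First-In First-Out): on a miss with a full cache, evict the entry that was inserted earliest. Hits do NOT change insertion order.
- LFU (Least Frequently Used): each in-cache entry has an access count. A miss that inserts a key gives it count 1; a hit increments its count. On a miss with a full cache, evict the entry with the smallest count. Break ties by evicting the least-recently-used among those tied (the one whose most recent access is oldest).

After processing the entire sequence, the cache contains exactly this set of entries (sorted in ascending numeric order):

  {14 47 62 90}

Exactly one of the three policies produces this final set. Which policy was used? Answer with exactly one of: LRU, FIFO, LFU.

Answer: LRU

Derivation:
Simulating under each policy and comparing final sets:
  LRU: final set = {14 47 62 90} -> MATCHES target
  FIFO: final set = {14 58 62 90} -> differs
  LFU: final set = {14 58 62 90} -> differs
Only LRU produces the target set.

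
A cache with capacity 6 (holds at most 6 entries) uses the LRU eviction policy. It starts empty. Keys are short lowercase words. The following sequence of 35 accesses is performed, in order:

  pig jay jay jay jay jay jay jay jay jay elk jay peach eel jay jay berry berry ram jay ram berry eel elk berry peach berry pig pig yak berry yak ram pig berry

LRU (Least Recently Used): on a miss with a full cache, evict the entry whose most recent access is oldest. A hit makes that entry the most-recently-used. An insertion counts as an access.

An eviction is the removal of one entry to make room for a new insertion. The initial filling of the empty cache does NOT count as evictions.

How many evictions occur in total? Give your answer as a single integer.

LRU simulation (capacity=6):
  1. access pig: MISS. Cache (LRU->MRU): [pig]
  2. access jay: MISS. Cache (LRU->MRU): [pig jay]
  3. access jay: HIT. Cache (LRU->MRU): [pig jay]
  4. access jay: HIT. Cache (LRU->MRU): [pig jay]
  5. access jay: HIT. Cache (LRU->MRU): [pig jay]
  6. access jay: HIT. Cache (LRU->MRU): [pig jay]
  7. access jay: HIT. Cache (LRU->MRU): [pig jay]
  8. access jay: HIT. Cache (LRU->MRU): [pig jay]
  9. access jay: HIT. Cache (LRU->MRU): [pig jay]
  10. access jay: HIT. Cache (LRU->MRU): [pig jay]
  11. access elk: MISS. Cache (LRU->MRU): [pig jay elk]
  12. access jay: HIT. Cache (LRU->MRU): [pig elk jay]
  13. access peach: MISS. Cache (LRU->MRU): [pig elk jay peach]
  14. access eel: MISS. Cache (LRU->MRU): [pig elk jay peach eel]
  15. access jay: HIT. Cache (LRU->MRU): [pig elk peach eel jay]
  16. access jay: HIT. Cache (LRU->MRU): [pig elk peach eel jay]
  17. access berry: MISS. Cache (LRU->MRU): [pig elk peach eel jay berry]
  18. access berry: HIT. Cache (LRU->MRU): [pig elk peach eel jay berry]
  19. access ram: MISS, evict pig. Cache (LRU->MRU): [elk peach eel jay berry ram]
  20. access jay: HIT. Cache (LRU->MRU): [elk peach eel berry ram jay]
  21. access ram: HIT. Cache (LRU->MRU): [elk peach eel berry jay ram]
  22. access berry: HIT. Cache (LRU->MRU): [elk peach eel jay ram berry]
  23. access eel: HIT. Cache (LRU->MRU): [elk peach jay ram berry eel]
  24. access elk: HIT. Cache (LRU->MRU): [peach jay ram berry eel elk]
  25. access berry: HIT. Cache (LRU->MRU): [peach jay ram eel elk berry]
  26. access peach: HIT. Cache (LRU->MRU): [jay ram eel elk berry peach]
  27. access berry: HIT. Cache (LRU->MRU): [jay ram eel elk peach berry]
  28. access pig: MISS, evict jay. Cache (LRU->MRU): [ram eel elk peach berry pig]
  29. access pig: HIT. Cache (LRU->MRU): [ram eel elk peach berry pig]
  30. access yak: MISS, evict ram. Cache (LRU->MRU): [eel elk peach berry pig yak]
  31. access berry: HIT. Cache (LRU->MRU): [eel elk peach pig yak berry]
  32. access yak: HIT. Cache (LRU->MRU): [eel elk peach pig berry yak]
  33. access ram: MISS, evict eel. Cache (LRU->MRU): [elk peach pig berry yak ram]
  34. access pig: HIT. Cache (LRU->MRU): [elk peach berry yak ram pig]
  35. access berry: HIT. Cache (LRU->MRU): [elk peach yak ram pig berry]
Total: 25 hits, 10 misses, 4 evictions

Answer: 4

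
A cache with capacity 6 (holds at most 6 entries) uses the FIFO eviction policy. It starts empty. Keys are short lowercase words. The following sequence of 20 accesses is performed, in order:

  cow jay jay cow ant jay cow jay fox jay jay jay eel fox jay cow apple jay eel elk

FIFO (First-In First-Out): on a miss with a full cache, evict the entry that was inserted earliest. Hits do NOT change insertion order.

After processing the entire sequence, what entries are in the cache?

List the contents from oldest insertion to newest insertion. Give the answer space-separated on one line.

FIFO simulation (capacity=6):
  1. access cow: MISS. Cache (old->new): [cow]
  2. access jay: MISS. Cache (old->new): [cow jay]
  3. access jay: HIT. Cache (old->new): [cow jay]
  4. access cow: HIT. Cache (old->new): [cow jay]
  5. access ant: MISS. Cache (old->new): [cow jay ant]
  6. access jay: HIT. Cache (old->new): [cow jay ant]
  7. access cow: HIT. Cache (old->new): [cow jay ant]
  8. access jay: HIT. Cache (old->new): [cow jay ant]
  9. access fox: MISS. Cache (old->new): [cow jay ant fox]
  10. access jay: HIT. Cache (old->new): [cow jay ant fox]
  11. access jay: HIT. Cache (old->new): [cow jay ant fox]
  12. access jay: HIT. Cache (old->new): [cow jay ant fox]
  13. access eel: MISS. Cache (old->new): [cow jay ant fox eel]
  14. access fox: HIT. Cache (old->new): [cow jay ant fox eel]
  15. access jay: HIT. Cache (old->new): [cow jay ant fox eel]
  16. access cow: HIT. Cache (old->new): [cow jay ant fox eel]
  17. access apple: MISS. Cache (old->new): [cow jay ant fox eel apple]
  18. access jay: HIT. Cache (old->new): [cow jay ant fox eel apple]
  19. access eel: HIT. Cache (old->new): [cow jay ant fox eel apple]
  20. access elk: MISS, evict cow. Cache (old->new): [jay ant fox eel apple elk]
Total: 13 hits, 7 misses, 1 evictions

Answer: jay ant fox eel apple elk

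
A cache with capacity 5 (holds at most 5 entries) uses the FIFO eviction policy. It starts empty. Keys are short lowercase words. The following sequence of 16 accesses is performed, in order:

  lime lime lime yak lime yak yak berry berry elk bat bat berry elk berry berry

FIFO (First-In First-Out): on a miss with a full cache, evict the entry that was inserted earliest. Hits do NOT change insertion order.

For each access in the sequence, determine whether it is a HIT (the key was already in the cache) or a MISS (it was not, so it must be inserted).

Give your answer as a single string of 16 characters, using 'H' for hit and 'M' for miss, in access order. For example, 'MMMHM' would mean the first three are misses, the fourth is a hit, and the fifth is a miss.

FIFO simulation (capacity=5):
  1. access lime: MISS. Cache (old->new): [lime]
  2. access lime: HIT. Cache (old->new): [lime]
  3. access lime: HIT. Cache (old->new): [lime]
  4. access yak: MISS. Cache (old->new): [lime yak]
  5. access lime: HIT. Cache (old->new): [lime yak]
  6. access yak: HIT. Cache (old->new): [lime yak]
  7. access yak: HIT. Cache (old->new): [lime yak]
  8. access berry: MISS. Cache (old->new): [lime yak berry]
  9. access berry: HIT. Cache (old->new): [lime yak berry]
  10. access elk: MISS. Cache (old->new): [lime yak berry elk]
  11. access bat: MISS. Cache (old->new): [lime yak berry elk bat]
  12. access bat: HIT. Cache (old->new): [lime yak berry elk bat]
  13. access berry: HIT. Cache (old->new): [lime yak berry elk bat]
  14. access elk: HIT. Cache (old->new): [lime yak berry elk bat]
  15. access berry: HIT. Cache (old->new): [lime yak berry elk bat]
  16. access berry: HIT. Cache (old->new): [lime yak berry elk bat]
Total: 11 hits, 5 misses, 0 evictions

Answer: MHHMHHHMHMMHHHHH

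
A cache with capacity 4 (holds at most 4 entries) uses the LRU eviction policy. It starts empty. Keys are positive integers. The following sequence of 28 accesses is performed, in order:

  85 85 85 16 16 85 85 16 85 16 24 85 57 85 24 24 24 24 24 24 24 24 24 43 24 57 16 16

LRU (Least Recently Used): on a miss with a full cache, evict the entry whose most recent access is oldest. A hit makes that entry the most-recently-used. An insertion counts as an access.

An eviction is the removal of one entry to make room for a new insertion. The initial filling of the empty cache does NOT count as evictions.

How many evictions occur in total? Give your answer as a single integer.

LRU simulation (capacity=4):
  1. access 85: MISS. Cache (LRU->MRU): [85]
  2. access 85: HIT. Cache (LRU->MRU): [85]
  3. access 85: HIT. Cache (LRU->MRU): [85]
  4. access 16: MISS. Cache (LRU->MRU): [85 16]
  5. access 16: HIT. Cache (LRU->MRU): [85 16]
  6. access 85: HIT. Cache (LRU->MRU): [16 85]
  7. access 85: HIT. Cache (LRU->MRU): [16 85]
  8. access 16: HIT. Cache (LRU->MRU): [85 16]
  9. access 85: HIT. Cache (LRU->MRU): [16 85]
  10. access 16: HIT. Cache (LRU->MRU): [85 16]
  11. access 24: MISS. Cache (LRU->MRU): [85 16 24]
  12. access 85: HIT. Cache (LRU->MRU): [16 24 85]
  13. access 57: MISS. Cache (LRU->MRU): [16 24 85 57]
  14. access 85: HIT. Cache (LRU->MRU): [16 24 57 85]
  15. access 24: HIT. Cache (LRU->MRU): [16 57 85 24]
  16. access 24: HIT. Cache (LRU->MRU): [16 57 85 24]
  17. access 24: HIT. Cache (LRU->MRU): [16 57 85 24]
  18. access 24: HIT. Cache (LRU->MRU): [16 57 85 24]
  19. access 24: HIT. Cache (LRU->MRU): [16 57 85 24]
  20. access 24: HIT. Cache (LRU->MRU): [16 57 85 24]
  21. access 24: HIT. Cache (LRU->MRU): [16 57 85 24]
  22. access 24: HIT. Cache (LRU->MRU): [16 57 85 24]
  23. access 24: HIT. Cache (LRU->MRU): [16 57 85 24]
  24. access 43: MISS, evict 16. Cache (LRU->MRU): [57 85 24 43]
  25. access 24: HIT. Cache (LRU->MRU): [57 85 43 24]
  26. access 57: HIT. Cache (LRU->MRU): [85 43 24 57]
  27. access 16: MISS, evict 85. Cache (LRU->MRU): [43 24 57 16]
  28. access 16: HIT. Cache (LRU->MRU): [43 24 57 16]
Total: 22 hits, 6 misses, 2 evictions

Answer: 2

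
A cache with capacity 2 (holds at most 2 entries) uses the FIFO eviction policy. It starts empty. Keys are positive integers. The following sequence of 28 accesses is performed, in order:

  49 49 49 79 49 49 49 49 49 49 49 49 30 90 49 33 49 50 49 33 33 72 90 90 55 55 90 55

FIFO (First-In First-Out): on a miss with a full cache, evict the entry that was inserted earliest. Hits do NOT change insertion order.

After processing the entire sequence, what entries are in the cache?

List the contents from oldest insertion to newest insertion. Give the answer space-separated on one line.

FIFO simulation (capacity=2):
  1. access 49: MISS. Cache (old->new): [49]
  2. access 49: HIT. Cache (old->new): [49]
  3. access 49: HIT. Cache (old->new): [49]
  4. access 79: MISS. Cache (old->new): [49 79]
  5. access 49: HIT. Cache (old->new): [49 79]
  6. access 49: HIT. Cache (old->new): [49 79]
  7. access 49: HIT. Cache (old->new): [49 79]
  8. access 49: HIT. Cache (old->new): [49 79]
  9. access 49: HIT. Cache (old->new): [49 79]
  10. access 49: HIT. Cache (old->new): [49 79]
  11. access 49: HIT. Cache (old->new): [49 79]
  12. access 49: HIT. Cache (old->new): [49 79]
  13. access 30: MISS, evict 49. Cache (old->new): [79 30]
  14. access 90: MISS, evict 79. Cache (old->new): [30 90]
  15. access 49: MISS, evict 30. Cache (old->new): [90 49]
  16. access 33: MISS, evict 90. Cache (old->new): [49 33]
  17. access 49: HIT. Cache (old->new): [49 33]
  18. access 50: MISS, evict 49. Cache (old->new): [33 50]
  19. access 49: MISS, evict 33. Cache (old->new): [50 49]
  20. access 33: MISS, evict 50. Cache (old->new): [49 33]
  21. access 33: HIT. Cache (old->new): [49 33]
  22. access 72: MISS, evict 49. Cache (old->new): [33 72]
  23. access 90: MISS, evict 33. Cache (old->new): [72 90]
  24. access 90: HIT. Cache (old->new): [72 90]
  25. access 55: MISS, evict 72. Cache (old->new): [90 55]
  26. access 55: HIT. Cache (old->new): [90 55]
  27. access 90: HIT. Cache (old->new): [90 55]
  28. access 55: HIT. Cache (old->new): [90 55]
Total: 16 hits, 12 misses, 10 evictions

Answer: 90 55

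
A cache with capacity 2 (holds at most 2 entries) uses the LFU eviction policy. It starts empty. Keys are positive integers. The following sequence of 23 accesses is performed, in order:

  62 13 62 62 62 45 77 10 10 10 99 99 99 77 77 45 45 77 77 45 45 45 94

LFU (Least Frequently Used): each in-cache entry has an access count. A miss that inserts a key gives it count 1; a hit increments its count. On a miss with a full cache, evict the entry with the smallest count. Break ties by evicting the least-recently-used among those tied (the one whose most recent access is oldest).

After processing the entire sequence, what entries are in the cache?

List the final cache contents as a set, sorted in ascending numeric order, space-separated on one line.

LFU simulation (capacity=2):
  1. access 62: MISS. Cache: [62(c=1)]
  2. access 13: MISS. Cache: [62(c=1) 13(c=1)]
  3. access 62: HIT, count now 2. Cache: [13(c=1) 62(c=2)]
  4. access 62: HIT, count now 3. Cache: [13(c=1) 62(c=3)]
  5. access 62: HIT, count now 4. Cache: [13(c=1) 62(c=4)]
  6. access 45: MISS, evict 13(c=1). Cache: [45(c=1) 62(c=4)]
  7. access 77: MISS, evict 45(c=1). Cache: [77(c=1) 62(c=4)]
  8. access 10: MISS, evict 77(c=1). Cache: [10(c=1) 62(c=4)]
  9. access 10: HIT, count now 2. Cache: [10(c=2) 62(c=4)]
  10. access 10: HIT, count now 3. Cache: [10(c=3) 62(c=4)]
  11. access 99: MISS, evict 10(c=3). Cache: [99(c=1) 62(c=4)]
  12. access 99: HIT, count now 2. Cache: [99(c=2) 62(c=4)]
  13. access 99: HIT, count now 3. Cache: [99(c=3) 62(c=4)]
  14. access 77: MISS, evict 99(c=3). Cache: [77(c=1) 62(c=4)]
  15. access 77: HIT, count now 2. Cache: [77(c=2) 62(c=4)]
  16. access 45: MISS, evict 77(c=2). Cache: [45(c=1) 62(c=4)]
  17. access 45: HIT, count now 2. Cache: [45(c=2) 62(c=4)]
  18. access 77: MISS, evict 45(c=2). Cache: [77(c=1) 62(c=4)]
  19. access 77: HIT, count now 2. Cache: [77(c=2) 62(c=4)]
  20. access 45: MISS, evict 77(c=2). Cache: [45(c=1) 62(c=4)]
  21. access 45: HIT, count now 2. Cache: [45(c=2) 62(c=4)]
  22. access 45: HIT, count now 3. Cache: [45(c=3) 62(c=4)]
  23. access 94: MISS, evict 45(c=3). Cache: [94(c=1) 62(c=4)]
Total: 12 hits, 11 misses, 9 evictions

Answer: 62 94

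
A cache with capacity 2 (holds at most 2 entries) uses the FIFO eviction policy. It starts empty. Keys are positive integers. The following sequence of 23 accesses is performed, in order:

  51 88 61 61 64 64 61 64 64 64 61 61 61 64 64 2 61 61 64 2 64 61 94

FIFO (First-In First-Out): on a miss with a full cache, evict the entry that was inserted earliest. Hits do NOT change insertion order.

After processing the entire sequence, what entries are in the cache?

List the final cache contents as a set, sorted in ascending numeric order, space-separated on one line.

FIFO simulation (capacity=2):
  1. access 51: MISS. Cache (old->new): [51]
  2. access 88: MISS. Cache (old->new): [51 88]
  3. access 61: MISS, evict 51. Cache (old->new): [88 61]
  4. access 61: HIT. Cache (old->new): [88 61]
  5. access 64: MISS, evict 88. Cache (old->new): [61 64]
  6. access 64: HIT. Cache (old->new): [61 64]
  7. access 61: HIT. Cache (old->new): [61 64]
  8. access 64: HIT. Cache (old->new): [61 64]
  9. access 64: HIT. Cache (old->new): [61 64]
  10. access 64: HIT. Cache (old->new): [61 64]
  11. access 61: HIT. Cache (old->new): [61 64]
  12. access 61: HIT. Cache (old->new): [61 64]
  13. access 61: HIT. Cache (old->new): [61 64]
  14. access 64: HIT. Cache (old->new): [61 64]
  15. access 64: HIT. Cache (old->new): [61 64]
  16. access 2: MISS, evict 61. Cache (old->new): [64 2]
  17. access 61: MISS, evict 64. Cache (old->new): [2 61]
  18. access 61: HIT. Cache (old->new): [2 61]
  19. access 64: MISS, evict 2. Cache (old->new): [61 64]
  20. access 2: MISS, evict 61. Cache (old->new): [64 2]
  21. access 64: HIT. Cache (old->new): [64 2]
  22. access 61: MISS, evict 64. Cache (old->new): [2 61]
  23. access 94: MISS, evict 2. Cache (old->new): [61 94]
Total: 13 hits, 10 misses, 8 evictions

Answer: 61 94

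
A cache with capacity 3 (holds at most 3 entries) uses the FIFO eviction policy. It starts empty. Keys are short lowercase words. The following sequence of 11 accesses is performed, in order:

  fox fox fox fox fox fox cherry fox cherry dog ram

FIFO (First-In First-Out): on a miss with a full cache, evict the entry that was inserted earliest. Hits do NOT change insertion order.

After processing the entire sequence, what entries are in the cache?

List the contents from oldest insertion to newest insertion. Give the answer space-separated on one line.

FIFO simulation (capacity=3):
  1. access fox: MISS. Cache (old->new): [fox]
  2. access fox: HIT. Cache (old->new): [fox]
  3. access fox: HIT. Cache (old->new): [fox]
  4. access fox: HIT. Cache (old->new): [fox]
  5. access fox: HIT. Cache (old->new): [fox]
  6. access fox: HIT. Cache (old->new): [fox]
  7. access cherry: MISS. Cache (old->new): [fox cherry]
  8. access fox: HIT. Cache (old->new): [fox cherry]
  9. access cherry: HIT. Cache (old->new): [fox cherry]
  10. access dog: MISS. Cache (old->new): [fox cherry dog]
  11. access ram: MISS, evict fox. Cache (old->new): [cherry dog ram]
Total: 7 hits, 4 misses, 1 evictions

Answer: cherry dog ram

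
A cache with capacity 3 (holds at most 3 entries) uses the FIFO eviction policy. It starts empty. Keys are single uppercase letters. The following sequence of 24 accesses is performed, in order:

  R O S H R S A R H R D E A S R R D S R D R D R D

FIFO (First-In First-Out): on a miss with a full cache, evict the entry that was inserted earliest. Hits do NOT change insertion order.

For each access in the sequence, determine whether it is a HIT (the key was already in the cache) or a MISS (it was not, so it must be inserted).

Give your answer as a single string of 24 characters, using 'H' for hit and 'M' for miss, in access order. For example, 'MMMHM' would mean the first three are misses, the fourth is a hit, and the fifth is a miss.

FIFO simulation (capacity=3):
  1. access R: MISS. Cache (old->new): [R]
  2. access O: MISS. Cache (old->new): [R O]
  3. access S: MISS. Cache (old->new): [R O S]
  4. access H: MISS, evict R. Cache (old->new): [O S H]
  5. access R: MISS, evict O. Cache (old->new): [S H R]
  6. access S: HIT. Cache (old->new): [S H R]
  7. access A: MISS, evict S. Cache (old->new): [H R A]
  8. access R: HIT. Cache (old->new): [H R A]
  9. access H: HIT. Cache (old->new): [H R A]
  10. access R: HIT. Cache (old->new): [H R A]
  11. access D: MISS, evict H. Cache (old->new): [R A D]
  12. access E: MISS, evict R. Cache (old->new): [A D E]
  13. access A: HIT. Cache (old->new): [A D E]
  14. access S: MISS, evict A. Cache (old->new): [D E S]
  15. access R: MISS, evict D. Cache (old->new): [E S R]
  16. access R: HIT. Cache (old->new): [E S R]
  17. access D: MISS, evict E. Cache (old->new): [S R D]
  18. access S: HIT. Cache (old->new): [S R D]
  19. access R: HIT. Cache (old->new): [S R D]
  20. access D: HIT. Cache (old->new): [S R D]
  21. access R: HIT. Cache (old->new): [S R D]
  22. access D: HIT. Cache (old->new): [S R D]
  23. access R: HIT. Cache (old->new): [S R D]
  24. access D: HIT. Cache (old->new): [S R D]
Total: 13 hits, 11 misses, 8 evictions

Answer: MMMMMHMHHHMMHMMHMHHHHHHH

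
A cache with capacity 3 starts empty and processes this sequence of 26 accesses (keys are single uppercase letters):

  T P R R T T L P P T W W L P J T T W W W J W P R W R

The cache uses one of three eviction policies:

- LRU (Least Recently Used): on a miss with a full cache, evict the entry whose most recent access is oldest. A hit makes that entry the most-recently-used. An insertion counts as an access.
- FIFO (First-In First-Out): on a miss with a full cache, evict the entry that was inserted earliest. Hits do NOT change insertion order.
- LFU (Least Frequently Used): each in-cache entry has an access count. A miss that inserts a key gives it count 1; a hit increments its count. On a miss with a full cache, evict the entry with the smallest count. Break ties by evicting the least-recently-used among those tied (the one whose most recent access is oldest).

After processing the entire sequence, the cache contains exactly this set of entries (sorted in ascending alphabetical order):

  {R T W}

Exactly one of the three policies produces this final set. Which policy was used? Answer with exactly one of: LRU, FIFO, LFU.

Simulating under each policy and comparing final sets:
  LRU: final set = {P R W} -> differs
  FIFO: final set = {P R W} -> differs
  LFU: final set = {R T W} -> MATCHES target
Only LFU produces the target set.

Answer: LFU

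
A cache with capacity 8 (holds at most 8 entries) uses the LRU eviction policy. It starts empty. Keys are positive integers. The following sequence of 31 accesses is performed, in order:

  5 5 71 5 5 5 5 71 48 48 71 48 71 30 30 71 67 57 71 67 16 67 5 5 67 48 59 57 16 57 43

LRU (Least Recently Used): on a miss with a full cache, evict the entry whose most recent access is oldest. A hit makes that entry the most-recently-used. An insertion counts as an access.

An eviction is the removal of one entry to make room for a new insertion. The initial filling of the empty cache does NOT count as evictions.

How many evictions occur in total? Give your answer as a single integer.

LRU simulation (capacity=8):
  1. access 5: MISS. Cache (LRU->MRU): [5]
  2. access 5: HIT. Cache (LRU->MRU): [5]
  3. access 71: MISS. Cache (LRU->MRU): [5 71]
  4. access 5: HIT. Cache (LRU->MRU): [71 5]
  5. access 5: HIT. Cache (LRU->MRU): [71 5]
  6. access 5: HIT. Cache (LRU->MRU): [71 5]
  7. access 5: HIT. Cache (LRU->MRU): [71 5]
  8. access 71: HIT. Cache (LRU->MRU): [5 71]
  9. access 48: MISS. Cache (LRU->MRU): [5 71 48]
  10. access 48: HIT. Cache (LRU->MRU): [5 71 48]
  11. access 71: HIT. Cache (LRU->MRU): [5 48 71]
  12. access 48: HIT. Cache (LRU->MRU): [5 71 48]
  13. access 71: HIT. Cache (LRU->MRU): [5 48 71]
  14. access 30: MISS. Cache (LRU->MRU): [5 48 71 30]
  15. access 30: HIT. Cache (LRU->MRU): [5 48 71 30]
  16. access 71: HIT. Cache (LRU->MRU): [5 48 30 71]
  17. access 67: MISS. Cache (LRU->MRU): [5 48 30 71 67]
  18. access 57: MISS. Cache (LRU->MRU): [5 48 30 71 67 57]
  19. access 71: HIT. Cache (LRU->MRU): [5 48 30 67 57 71]
  20. access 67: HIT. Cache (LRU->MRU): [5 48 30 57 71 67]
  21. access 16: MISS. Cache (LRU->MRU): [5 48 30 57 71 67 16]
  22. access 67: HIT. Cache (LRU->MRU): [5 48 30 57 71 16 67]
  23. access 5: HIT. Cache (LRU->MRU): [48 30 57 71 16 67 5]
  24. access 5: HIT. Cache (LRU->MRU): [48 30 57 71 16 67 5]
  25. access 67: HIT. Cache (LRU->MRU): [48 30 57 71 16 5 67]
  26. access 48: HIT. Cache (LRU->MRU): [30 57 71 16 5 67 48]
  27. access 59: MISS. Cache (LRU->MRU): [30 57 71 16 5 67 48 59]
  28. access 57: HIT. Cache (LRU->MRU): [30 71 16 5 67 48 59 57]
  29. access 16: HIT. Cache (LRU->MRU): [30 71 5 67 48 59 57 16]
  30. access 57: HIT. Cache (LRU->MRU): [30 71 5 67 48 59 16 57]
  31. access 43: MISS, evict 30. Cache (LRU->MRU): [71 5 67 48 59 16 57 43]
Total: 22 hits, 9 misses, 1 evictions

Answer: 1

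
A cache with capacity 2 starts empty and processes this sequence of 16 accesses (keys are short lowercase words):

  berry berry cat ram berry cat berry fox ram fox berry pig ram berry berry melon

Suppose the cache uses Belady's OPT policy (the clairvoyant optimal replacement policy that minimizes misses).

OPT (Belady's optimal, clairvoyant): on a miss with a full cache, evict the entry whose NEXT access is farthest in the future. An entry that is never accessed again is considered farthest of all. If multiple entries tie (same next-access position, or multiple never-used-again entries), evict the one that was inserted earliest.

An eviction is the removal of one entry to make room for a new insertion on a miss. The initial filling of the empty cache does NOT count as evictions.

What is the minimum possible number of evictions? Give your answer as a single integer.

OPT (Belady) simulation (capacity=2):
  1. access berry: MISS. Cache: [berry]
  2. access berry: HIT. Next use of berry: step 5. Cache: [berry]
  3. access cat: MISS. Cache: [berry cat]
  4. access ram: MISS, evict cat (next use: step 6). Cache: [berry ram]
  5. access berry: HIT. Next use of berry: step 7. Cache: [berry ram]
  6. access cat: MISS, evict ram (next use: step 9). Cache: [berry cat]
  7. access berry: HIT. Next use of berry: step 11. Cache: [berry cat]
  8. access fox: MISS, evict cat (next use: never). Cache: [berry fox]
  9. access ram: MISS, evict berry (next use: step 11). Cache: [fox ram]
  10. access fox: HIT. Next use of fox: never. Cache: [fox ram]
  11. access berry: MISS, evict fox (next use: never). Cache: [ram berry]
  12. access pig: MISS, evict berry (next use: step 14). Cache: [ram pig]
  13. access ram: HIT. Next use of ram: never. Cache: [ram pig]
  14. access berry: MISS, evict ram (next use: never). Cache: [pig berry]
  15. access berry: HIT. Next use of berry: never. Cache: [pig berry]
  16. access melon: MISS, evict pig (next use: never). Cache: [berry melon]
Total: 6 hits, 10 misses, 8 evictions

Answer: 8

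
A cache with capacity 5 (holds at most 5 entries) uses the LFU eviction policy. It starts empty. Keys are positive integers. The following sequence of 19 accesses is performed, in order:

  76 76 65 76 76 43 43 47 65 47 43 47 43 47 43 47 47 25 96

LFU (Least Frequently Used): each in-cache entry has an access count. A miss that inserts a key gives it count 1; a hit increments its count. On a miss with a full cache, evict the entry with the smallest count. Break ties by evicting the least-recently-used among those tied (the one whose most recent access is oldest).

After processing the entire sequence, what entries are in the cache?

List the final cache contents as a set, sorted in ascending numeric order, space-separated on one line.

Answer: 43 47 65 76 96

Derivation:
LFU simulation (capacity=5):
  1. access 76: MISS. Cache: [76(c=1)]
  2. access 76: HIT, count now 2. Cache: [76(c=2)]
  3. access 65: MISS. Cache: [65(c=1) 76(c=2)]
  4. access 76: HIT, count now 3. Cache: [65(c=1) 76(c=3)]
  5. access 76: HIT, count now 4. Cache: [65(c=1) 76(c=4)]
  6. access 43: MISS. Cache: [65(c=1) 43(c=1) 76(c=4)]
  7. access 43: HIT, count now 2. Cache: [65(c=1) 43(c=2) 76(c=4)]
  8. access 47: MISS. Cache: [65(c=1) 47(c=1) 43(c=2) 76(c=4)]
  9. access 65: HIT, count now 2. Cache: [47(c=1) 43(c=2) 65(c=2) 76(c=4)]
  10. access 47: HIT, count now 2. Cache: [43(c=2) 65(c=2) 47(c=2) 76(c=4)]
  11. access 43: HIT, count now 3. Cache: [65(c=2) 47(c=2) 43(c=3) 76(c=4)]
  12. access 47: HIT, count now 3. Cache: [65(c=2) 43(c=3) 47(c=3) 76(c=4)]
  13. access 43: HIT, count now 4. Cache: [65(c=2) 47(c=3) 76(c=4) 43(c=4)]
  14. access 47: HIT, count now 4. Cache: [65(c=2) 76(c=4) 43(c=4) 47(c=4)]
  15. access 43: HIT, count now 5. Cache: [65(c=2) 76(c=4) 47(c=4) 43(c=5)]
  16. access 47: HIT, count now 5. Cache: [65(c=2) 76(c=4) 43(c=5) 47(c=5)]
  17. access 47: HIT, count now 6. Cache: [65(c=2) 76(c=4) 43(c=5) 47(c=6)]
  18. access 25: MISS. Cache: [25(c=1) 65(c=2) 76(c=4) 43(c=5) 47(c=6)]
  19. access 96: MISS, evict 25(c=1). Cache: [96(c=1) 65(c=2) 76(c=4) 43(c=5) 47(c=6)]
Total: 13 hits, 6 misses, 1 evictions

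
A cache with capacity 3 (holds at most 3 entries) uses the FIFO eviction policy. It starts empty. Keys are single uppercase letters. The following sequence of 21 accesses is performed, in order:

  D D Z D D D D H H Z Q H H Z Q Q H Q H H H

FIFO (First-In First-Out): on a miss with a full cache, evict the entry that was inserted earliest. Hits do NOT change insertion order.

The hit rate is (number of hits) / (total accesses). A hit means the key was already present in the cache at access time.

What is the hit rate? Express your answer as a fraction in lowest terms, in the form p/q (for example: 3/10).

Answer: 17/21

Derivation:
FIFO simulation (capacity=3):
  1. access D: MISS. Cache (old->new): [D]
  2. access D: HIT. Cache (old->new): [D]
  3. access Z: MISS. Cache (old->new): [D Z]
  4. access D: HIT. Cache (old->new): [D Z]
  5. access D: HIT. Cache (old->new): [D Z]
  6. access D: HIT. Cache (old->new): [D Z]
  7. access D: HIT. Cache (old->new): [D Z]
  8. access H: MISS. Cache (old->new): [D Z H]
  9. access H: HIT. Cache (old->new): [D Z H]
  10. access Z: HIT. Cache (old->new): [D Z H]
  11. access Q: MISS, evict D. Cache (old->new): [Z H Q]
  12. access H: HIT. Cache (old->new): [Z H Q]
  13. access H: HIT. Cache (old->new): [Z H Q]
  14. access Z: HIT. Cache (old->new): [Z H Q]
  15. access Q: HIT. Cache (old->new): [Z H Q]
  16. access Q: HIT. Cache (old->new): [Z H Q]
  17. access H: HIT. Cache (old->new): [Z H Q]
  18. access Q: HIT. Cache (old->new): [Z H Q]
  19. access H: HIT. Cache (old->new): [Z H Q]
  20. access H: HIT. Cache (old->new): [Z H Q]
  21. access H: HIT. Cache (old->new): [Z H Q]
Total: 17 hits, 4 misses, 1 evictions

Hit rate = 17/21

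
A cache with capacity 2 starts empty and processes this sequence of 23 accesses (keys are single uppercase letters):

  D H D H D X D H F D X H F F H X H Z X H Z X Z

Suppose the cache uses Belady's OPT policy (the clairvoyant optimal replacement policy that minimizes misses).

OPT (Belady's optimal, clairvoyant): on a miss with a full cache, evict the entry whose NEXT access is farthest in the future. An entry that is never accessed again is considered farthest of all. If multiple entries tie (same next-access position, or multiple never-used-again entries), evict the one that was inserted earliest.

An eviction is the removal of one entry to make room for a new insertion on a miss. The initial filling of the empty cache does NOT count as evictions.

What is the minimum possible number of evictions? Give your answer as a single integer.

OPT (Belady) simulation (capacity=2):
  1. access D: MISS. Cache: [D]
  2. access H: MISS. Cache: [D H]
  3. access D: HIT. Next use of D: step 5. Cache: [D H]
  4. access H: HIT. Next use of H: step 8. Cache: [D H]
  5. access D: HIT. Next use of D: step 7. Cache: [D H]
  6. access X: MISS, evict H (next use: step 8). Cache: [D X]
  7. access D: HIT. Next use of D: step 10. Cache: [D X]
  8. access H: MISS, evict X (next use: step 11). Cache: [D H]
  9. access F: MISS, evict H (next use: step 12). Cache: [D F]
  10. access D: HIT. Next use of D: never. Cache: [D F]
  11. access X: MISS, evict D (next use: never). Cache: [F X]
  12. access H: MISS, evict X (next use: step 16). Cache: [F H]
  13. access F: HIT. Next use of F: step 14. Cache: [F H]
  14. access F: HIT. Next use of F: never. Cache: [F H]
  15. access H: HIT. Next use of H: step 17. Cache: [F H]
  16. access X: MISS, evict F (next use: never). Cache: [H X]
  17. access H: HIT. Next use of H: step 20. Cache: [H X]
  18. access Z: MISS, evict H (next use: step 20). Cache: [X Z]
  19. access X: HIT. Next use of X: step 22. Cache: [X Z]
  20. access H: MISS, evict X (next use: step 22). Cache: [Z H]
  21. access Z: HIT. Next use of Z: step 23. Cache: [Z H]
  22. access X: MISS, evict H (next use: never). Cache: [Z X]
  23. access Z: HIT. Next use of Z: never. Cache: [Z X]
Total: 12 hits, 11 misses, 9 evictions

Answer: 9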